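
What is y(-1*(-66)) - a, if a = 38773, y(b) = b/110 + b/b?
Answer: -193857/5 ≈ -38771.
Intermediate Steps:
y(b) = 1 + b/110 (y(b) = b*(1/110) + 1 = b/110 + 1 = 1 + b/110)
y(-1*(-66)) - a = (1 + (-1*(-66))/110) - 1*38773 = (1 + (1/110)*66) - 38773 = (1 + ⅗) - 38773 = 8/5 - 38773 = -193857/5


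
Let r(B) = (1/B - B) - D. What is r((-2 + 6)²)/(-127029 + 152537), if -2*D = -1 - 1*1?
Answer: -271/408128 ≈ -0.00066401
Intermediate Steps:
D = 1 (D = -(-1 - 1*1)/2 = -(-1 - 1)/2 = -½*(-2) = 1)
r(B) = -1 + 1/B - B (r(B) = (1/B - B) - 1*1 = (1/B - B) - 1 = -1 + 1/B - B)
r((-2 + 6)²)/(-127029 + 152537) = (-1 + 1/((-2 + 6)²) - (-2 + 6)²)/(-127029 + 152537) = (-1 + 1/(4²) - 1*4²)/25508 = (-1 + 1/16 - 1*16)*(1/25508) = (-1 + 1/16 - 16)*(1/25508) = -271/16*1/25508 = -271/408128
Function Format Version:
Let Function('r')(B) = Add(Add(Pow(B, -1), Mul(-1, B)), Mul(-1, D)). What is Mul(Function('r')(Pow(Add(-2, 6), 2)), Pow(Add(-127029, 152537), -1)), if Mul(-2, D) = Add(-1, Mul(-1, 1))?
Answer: Rational(-271, 408128) ≈ -0.00066401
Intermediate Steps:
D = 1 (D = Mul(Rational(-1, 2), Add(-1, Mul(-1, 1))) = Mul(Rational(-1, 2), Add(-1, -1)) = Mul(Rational(-1, 2), -2) = 1)
Function('r')(B) = Add(-1, Pow(B, -1), Mul(-1, B)) (Function('r')(B) = Add(Add(Pow(B, -1), Mul(-1, B)), Mul(-1, 1)) = Add(Add(Pow(B, -1), Mul(-1, B)), -1) = Add(-1, Pow(B, -1), Mul(-1, B)))
Mul(Function('r')(Pow(Add(-2, 6), 2)), Pow(Add(-127029, 152537), -1)) = Mul(Add(-1, Pow(Pow(Add(-2, 6), 2), -1), Mul(-1, Pow(Add(-2, 6), 2))), Pow(Add(-127029, 152537), -1)) = Mul(Add(-1, Pow(Pow(4, 2), -1), Mul(-1, Pow(4, 2))), Pow(25508, -1)) = Mul(Add(-1, Pow(16, -1), Mul(-1, 16)), Rational(1, 25508)) = Mul(Add(-1, Rational(1, 16), -16), Rational(1, 25508)) = Mul(Rational(-271, 16), Rational(1, 25508)) = Rational(-271, 408128)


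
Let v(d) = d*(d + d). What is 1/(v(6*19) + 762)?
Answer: 1/26754 ≈ 3.7378e-5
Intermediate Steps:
v(d) = 2*d² (v(d) = d*(2*d) = 2*d²)
1/(v(6*19) + 762) = 1/(2*(6*19)² + 762) = 1/(2*114² + 762) = 1/(2*12996 + 762) = 1/(25992 + 762) = 1/26754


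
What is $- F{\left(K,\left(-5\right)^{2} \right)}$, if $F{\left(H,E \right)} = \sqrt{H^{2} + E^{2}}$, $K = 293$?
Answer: $- \sqrt{86474} \approx -294.06$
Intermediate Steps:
$F{\left(H,E \right)} = \sqrt{E^{2} + H^{2}}$
$- F{\left(K,\left(-5\right)^{2} \right)} = - \sqrt{\left(\left(-5\right)^{2}\right)^{2} + 293^{2}} = - \sqrt{25^{2} + 85849} = - \sqrt{625 + 85849} = - \sqrt{86474}$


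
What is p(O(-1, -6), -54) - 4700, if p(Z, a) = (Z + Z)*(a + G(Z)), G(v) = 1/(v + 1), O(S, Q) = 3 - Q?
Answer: -28351/5 ≈ -5670.2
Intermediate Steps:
G(v) = 1/(1 + v)
p(Z, a) = 2*Z*(a + 1/(1 + Z)) (p(Z, a) = (Z + Z)*(a + 1/(1 + Z)) = (2*Z)*(a + 1/(1 + Z)) = 2*Z*(a + 1/(1 + Z)))
p(O(-1, -6), -54) - 4700 = 2*(3 - 1*(-6))*(1 - 54*(1 + (3 - 1*(-6))))/(1 + (3 - 1*(-6))) - 4700 = 2*(3 + 6)*(1 - 54*(1 + (3 + 6)))/(1 + (3 + 6)) - 4700 = 2*9*(1 - 54*(1 + 9))/(1 + 9) - 4700 = 2*9*(1 - 54*10)/10 - 4700 = 2*9*(⅒)*(1 - 540) - 4700 = 2*9*(⅒)*(-539) - 4700 = -4851/5 - 4700 = -28351/5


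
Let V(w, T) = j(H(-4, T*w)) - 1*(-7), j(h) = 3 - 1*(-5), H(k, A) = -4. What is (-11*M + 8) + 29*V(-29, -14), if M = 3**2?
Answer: 344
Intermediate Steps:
M = 9
j(h) = 8 (j(h) = 3 + 5 = 8)
V(w, T) = 15 (V(w, T) = 8 - 1*(-7) = 8 + 7 = 15)
(-11*M + 8) + 29*V(-29, -14) = (-11*9 + 8) + 29*15 = (-99 + 8) + 435 = -91 + 435 = 344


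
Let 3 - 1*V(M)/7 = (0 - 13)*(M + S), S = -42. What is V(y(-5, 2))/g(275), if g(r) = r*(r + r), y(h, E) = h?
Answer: -2128/75625 ≈ -0.028139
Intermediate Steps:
g(r) = 2*r**2 (g(r) = r*(2*r) = 2*r**2)
V(M) = -3801 + 91*M (V(M) = 21 - 7*(0 - 13)*(M - 42) = 21 - (-91)*(-42 + M) = 21 - 7*(546 - 13*M) = 21 + (-3822 + 91*M) = -3801 + 91*M)
V(y(-5, 2))/g(275) = (-3801 + 91*(-5))/((2*275**2)) = (-3801 - 455)/((2*75625)) = -4256/151250 = -4256*1/151250 = -2128/75625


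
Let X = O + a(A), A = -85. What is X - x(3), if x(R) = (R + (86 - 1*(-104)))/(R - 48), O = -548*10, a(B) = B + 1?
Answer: -250187/45 ≈ -5559.7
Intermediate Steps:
a(B) = 1 + B
O = -5480
x(R) = (190 + R)/(-48 + R) (x(R) = (R + (86 + 104))/(-48 + R) = (R + 190)/(-48 + R) = (190 + R)/(-48 + R))
X = -5564 (X = -5480 + (1 - 85) = -5480 - 84 = -5564)
X - x(3) = -5564 - (190 + 3)/(-48 + 3) = -5564 - 193/(-45) = -5564 - (-1)*193/45 = -5564 - 1*(-193/45) = -5564 + 193/45 = -250187/45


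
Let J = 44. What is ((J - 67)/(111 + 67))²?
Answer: 529/31684 ≈ 0.016696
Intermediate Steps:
((J - 67)/(111 + 67))² = ((44 - 67)/(111 + 67))² = (-23/178)² = 529/31684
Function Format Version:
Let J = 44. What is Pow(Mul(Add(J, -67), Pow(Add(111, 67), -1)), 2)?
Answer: Rational(529, 31684) ≈ 0.016696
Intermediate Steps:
Pow(Mul(Add(J, -67), Pow(Add(111, 67), -1)), 2) = Pow(Mul(Add(44, -67), Pow(Add(111, 67), -1)), 2) = Pow(Mul(-23, Pow(178, -1)), 2) = Pow(Mul(-23, Rational(1, 178)), 2) = Pow(Rational(-23, 178), 2) = Rational(529, 31684)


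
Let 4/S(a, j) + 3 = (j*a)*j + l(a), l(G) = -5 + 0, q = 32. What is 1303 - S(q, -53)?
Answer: 29278409/22470 ≈ 1303.0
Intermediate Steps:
l(G) = -5
S(a, j) = 4/(-8 + a*j**2) (S(a, j) = 4/(-3 + ((j*a)*j - 5)) = 4/(-3 + ((a*j)*j - 5)) = 4/(-3 + (a*j**2 - 5)) = 4/(-3 + (-5 + a*j**2)) = 4/(-8 + a*j**2))
1303 - S(q, -53) = 1303 - 4/(-8 + 32*(-53)**2) = 1303 - 4/(-8 + 32*2809) = 1303 - 4/(-8 + 89888) = 1303 - 4/89880 = 1303 - 1*1/22470 = 1303 - 1/22470 = 29278409/22470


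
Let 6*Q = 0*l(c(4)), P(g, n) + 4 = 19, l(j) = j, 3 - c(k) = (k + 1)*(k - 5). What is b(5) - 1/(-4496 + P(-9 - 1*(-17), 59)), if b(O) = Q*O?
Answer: 1/4481 ≈ 0.00022316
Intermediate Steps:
c(k) = 3 - (1 + k)*(-5 + k) (c(k) = 3 - (k + 1)*(k - 5) = 3 - (1 + k)*(-5 + k))
P(g, n) = 15 (P(g, n) = -4 + 19 = 15)
Q = 0 (Q = (0*(8 - 1*4² + 4*4))/6 = (0*(8 - 1*16 + 16))/6 = (0*(8 - 16 + 16))/6 = (0*8)/6 = (⅙)*0 = 0)
b(O) = 0 (b(O) = 0*O = 0)
b(5) - 1/(-4496 + P(-9 - 1*(-17), 59)) = 0 - 1/(-4496 + 15) = 0 - 1/(-4481) = 0 - 1*(-1/4481) = 0 + 1/4481 = 1/4481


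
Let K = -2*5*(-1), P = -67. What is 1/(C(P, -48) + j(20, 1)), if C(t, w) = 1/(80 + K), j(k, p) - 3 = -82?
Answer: -90/7109 ≈ -0.012660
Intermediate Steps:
K = 10 (K = -10*(-1) = 10)
j(k, p) = -79 (j(k, p) = 3 - 82 = -79)
C(t, w) = 1/90 (C(t, w) = 1/(80 + 10) = 1/90)
1/(C(P, -48) + j(20, 1)) = 1/(1/90 - 79) = 1/(-7109/90) = -90/7109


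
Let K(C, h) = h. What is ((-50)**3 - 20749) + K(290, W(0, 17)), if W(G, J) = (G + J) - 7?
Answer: -145739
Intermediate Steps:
W(G, J) = -7 + G + J
((-50)**3 - 20749) + K(290, W(0, 17)) = ((-50)**3 - 20749) + (-7 + 0 + 17) = (-125000 - 20749) + 10 = -145749 + 10 = -145739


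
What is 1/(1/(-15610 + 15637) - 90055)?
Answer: -27/2431484 ≈ -1.1104e-5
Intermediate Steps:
1/(1/(-15610 + 15637) - 90055) = 1/(1/27 - 90055) = 1/(-2431484/27) = -27/2431484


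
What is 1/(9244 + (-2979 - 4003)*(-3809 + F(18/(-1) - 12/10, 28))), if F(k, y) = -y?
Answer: 1/26799178 ≈ 3.7315e-8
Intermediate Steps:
1/(9244 + (-2979 - 4003)*(-3809 + F(18/(-1) - 12/10, 28))) = 1/(9244 + (-2979 - 4003)*(-3809 - 1*28)) = 1/(9244 - 6982*(-3809 - 28)) = 1/(9244 - 6982*(-3837)) = 1/(9244 + 26789934) = 1/26799178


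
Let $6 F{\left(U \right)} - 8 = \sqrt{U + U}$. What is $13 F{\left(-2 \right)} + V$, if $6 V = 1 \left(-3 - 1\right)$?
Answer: $\frac{50}{3} + \frac{13 i}{3} \approx 16.667 + 4.3333 i$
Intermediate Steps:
$F{\left(U \right)} = \frac{4}{3} + \frac{\sqrt{2} \sqrt{U}}{6}$ ($F{\left(U \right)} = \frac{4}{3} + \frac{\sqrt{U + U}}{6} = \frac{4}{3} + \frac{\sqrt{2 U}}{6} = \frac{4}{3} + \frac{\sqrt{2} \sqrt{U}}{6}$)
$V = - \frac{2}{3}$ ($V = \frac{1 \left(-3 - 1\right)}{6} = \frac{1 \left(-4\right)}{6} = \frac{1}{6} \left(-4\right) = - \frac{2}{3} \approx -0.66667$)
$13 F{\left(-2 \right)} + V = 13 \left(\frac{4}{3} + \frac{\sqrt{2} \sqrt{-2}}{6}\right) - \frac{2}{3} = 13 \left(\frac{4}{3} + \frac{\sqrt{2} i \sqrt{2}}{6}\right) - \frac{2}{3} = 13 \left(\frac{4}{3} + \frac{i}{3}\right) - \frac{2}{3} = \left(\frac{52}{3} + \frac{13 i}{3}\right) - \frac{2}{3} = \frac{50}{3} + \frac{13 i}{3}$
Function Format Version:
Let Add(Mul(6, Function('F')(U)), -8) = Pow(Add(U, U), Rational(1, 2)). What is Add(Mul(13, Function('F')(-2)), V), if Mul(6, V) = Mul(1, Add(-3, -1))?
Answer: Add(Rational(50, 3), Mul(Rational(13, 3), I)) ≈ Add(16.667, Mul(4.3333, I))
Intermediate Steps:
Function('F')(U) = Add(Rational(4, 3), Mul(Rational(1, 6), Pow(2, Rational(1, 2)), Pow(U, Rational(1, 2)))) (Function('F')(U) = Add(Rational(4, 3), Mul(Rational(1, 6), Pow(Add(U, U), Rational(1, 2)))) = Add(Rational(4, 3), Mul(Rational(1, 6), Pow(Mul(2, U), Rational(1, 2)))) = Add(Rational(4, 3), Mul(Rational(1, 6), Mul(Pow(2, Rational(1, 2)), Pow(U, Rational(1, 2))))) = Add(Rational(4, 3), Mul(Rational(1, 6), Pow(2, Rational(1, 2)), Pow(U, Rational(1, 2)))))
V = Rational(-2, 3) (V = Mul(Rational(1, 6), Mul(1, Add(-3, -1))) = Mul(Rational(1, 6), Mul(1, -4)) = Mul(Rational(1, 6), -4) = Rational(-2, 3) ≈ -0.66667)
Add(Mul(13, Function('F')(-2)), V) = Add(Mul(13, Add(Rational(4, 3), Mul(Rational(1, 6), Pow(2, Rational(1, 2)), Pow(-2, Rational(1, 2))))), Rational(-2, 3)) = Add(Mul(13, Add(Rational(4, 3), Mul(Rational(1, 6), Pow(2, Rational(1, 2)), Mul(I, Pow(2, Rational(1, 2)))))), Rational(-2, 3)) = Add(Mul(13, Add(Rational(4, 3), Mul(Rational(1, 3), I))), Rational(-2, 3)) = Add(Add(Rational(52, 3), Mul(Rational(13, 3), I)), Rational(-2, 3)) = Add(Rational(50, 3), Mul(Rational(13, 3), I))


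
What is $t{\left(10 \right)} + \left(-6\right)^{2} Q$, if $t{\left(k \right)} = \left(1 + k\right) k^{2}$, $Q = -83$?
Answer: $-1888$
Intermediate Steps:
$t{\left(k \right)} = k^{2} \left(1 + k\right)$
$t{\left(10 \right)} + \left(-6\right)^{2} Q = 10^{2} \left(1 + 10\right) + \left(-6\right)^{2} \left(-83\right) = 100 \cdot 11 + 36 \left(-83\right) = 1100 - 2988 = -1888$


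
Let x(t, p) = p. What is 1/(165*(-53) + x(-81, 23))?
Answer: -1/8722 ≈ -0.00011465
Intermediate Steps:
1/(165*(-53) + x(-81, 23)) = 1/(165*(-53) + 23) = 1/(-8745 + 23) = 1/(-8722) = -1/8722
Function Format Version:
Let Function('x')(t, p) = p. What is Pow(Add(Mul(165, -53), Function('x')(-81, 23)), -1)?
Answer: Rational(-1, 8722) ≈ -0.00011465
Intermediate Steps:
Pow(Add(Mul(165, -53), Function('x')(-81, 23)), -1) = Pow(Add(Mul(165, -53), 23), -1) = Pow(Add(-8745, 23), -1) = Pow(-8722, -1) = Rational(-1, 8722)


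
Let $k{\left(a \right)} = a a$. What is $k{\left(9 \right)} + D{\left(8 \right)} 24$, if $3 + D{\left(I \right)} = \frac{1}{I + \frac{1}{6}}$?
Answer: $\frac{585}{49} \approx 11.939$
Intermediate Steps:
$D{\left(I \right)} = -3 + \frac{1}{\frac{1}{6} + I}$ ($D{\left(I \right)} = -3 + \frac{1}{I + \frac{1}{6}} = -3 + \frac{1}{\frac{1}{6} + I}$)
$k{\left(a \right)} = a^{2}$
$k{\left(9 \right)} + D{\left(8 \right)} 24 = 9^{2} + \frac{3 \left(1 - 48\right)}{1 + 6 \cdot 8} \cdot 24 = 81 + \frac{3 \left(1 - 48\right)}{1 + 48} \cdot 24 = 81 + 3 \cdot \frac{1}{49} \left(-47\right) 24 = 81 - \frac{3384}{49} = \frac{585}{49}$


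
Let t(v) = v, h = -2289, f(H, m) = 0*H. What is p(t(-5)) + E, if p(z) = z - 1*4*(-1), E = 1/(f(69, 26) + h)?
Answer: -2290/2289 ≈ -1.0004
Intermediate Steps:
f(H, m) = 0
E = -1/2289 (E = 1/(0 - 2289) = 1/(-2289) = -1/2289 ≈ -0.00043687)
p(z) = 4 + z (p(z) = z - 4*(-1) = z + 4 = 4 + z)
p(t(-5)) + E = (4 - 5) - 1/2289 = -1 - 1/2289 = -2290/2289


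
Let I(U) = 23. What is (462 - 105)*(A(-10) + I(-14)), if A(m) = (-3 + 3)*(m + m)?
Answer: 8211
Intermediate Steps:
A(m) = 0 (A(m) = 0*(2*m) = 0)
(462 - 105)*(A(-10) + I(-14)) = (462 - 105)*(0 + 23) = 357*23 = 8211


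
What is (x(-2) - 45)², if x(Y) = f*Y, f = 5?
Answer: 3025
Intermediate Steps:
x(Y) = 5*Y
(x(-2) - 45)² = (5*(-2) - 45)² = (-10 - 45)² = (-55)² = 3025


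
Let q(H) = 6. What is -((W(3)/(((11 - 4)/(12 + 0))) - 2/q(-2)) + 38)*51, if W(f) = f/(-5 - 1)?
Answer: -13141/7 ≈ -1877.3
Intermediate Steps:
W(f) = -f/6 (W(f) = f/(-6) = -f/6)
-((W(3)/(((11 - 4)/(12 + 0))) - 2/q(-2)) + 38)*51 = -(((-⅙*3)/(((11 - 4)/(12 + 0))) - 2/6) + 38)*51 = -((-1/(2*(7/12)) - 2*⅙) + 38)*51 = -((-1/(2*(7*(1/12))) - ⅓) + 38)*51 = -((-1/(2*7/12) - ⅓) + 38)*51 = -((-½*12/7 - ⅓) + 38)*51 = -((-6/7 - ⅓) + 38)*51 = -(-25/21 + 38)*51 = -773*51/21 = -1*13141/7 = -13141/7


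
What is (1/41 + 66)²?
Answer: 7327849/1681 ≈ 4359.2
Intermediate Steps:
(1/41 + 66)² = (2707/41)² = 7327849/1681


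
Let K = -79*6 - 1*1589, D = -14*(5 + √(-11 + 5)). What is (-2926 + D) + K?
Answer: -5059 - 14*I*√6 ≈ -5059.0 - 34.293*I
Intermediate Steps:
D = -70 - 14*I*√6 (D = -14*(5 + √(-6)) = -14*(5 + I*√6) = -70 - 14*I*√6 ≈ -70.0 - 34.293*I)
K = -2063 (K = -474 - 1589 = -2063)
(-2926 + D) + K = (-2926 + (-70 - 14*I*√6)) - 2063 = (-2996 - 14*I*√6) - 2063 = -5059 - 14*I*√6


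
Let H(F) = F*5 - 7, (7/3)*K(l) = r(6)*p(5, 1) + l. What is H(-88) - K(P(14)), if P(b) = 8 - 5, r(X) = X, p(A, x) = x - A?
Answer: -438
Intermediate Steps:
P(b) = 3
K(l) = -72/7 + 3*l/7 (K(l) = 3*(6*(1 - 1*5) + l)/7 = 3*(6*(1 - 5) + l)/7 = 3*(6*(-4) + l)/7 = 3*(-24 + l)/7 = -72/7 + 3*l/7)
H(F) = -7 + 5*F (H(F) = 5*F - 7 = -7 + 5*F)
H(-88) - K(P(14)) = (-7 + 5*(-88)) - (-72/7 + (3/7)*3) = (-7 - 440) - (-72/7 + 9/7) = -447 - 1*(-9) = -447 + 9 = -438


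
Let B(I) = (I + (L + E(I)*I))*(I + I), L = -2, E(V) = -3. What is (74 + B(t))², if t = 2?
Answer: 2500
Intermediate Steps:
B(I) = 2*I*(-2 - 2*I) (B(I) = (I + (-2 - 3*I))*(I + I) = (-2 - 2*I)*(2*I) = 2*I*(-2 - 2*I))
(74 + B(t))² = (74 + 4*2*(-1 - 1*2))² = (74 + 4*2*(-1 - 2))² = (74 + 4*2*(-3))² = (74 - 24)² = 50² = 2500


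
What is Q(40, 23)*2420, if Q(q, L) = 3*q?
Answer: 290400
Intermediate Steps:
Q(40, 23)*2420 = (3*40)*2420 = 120*2420 = 290400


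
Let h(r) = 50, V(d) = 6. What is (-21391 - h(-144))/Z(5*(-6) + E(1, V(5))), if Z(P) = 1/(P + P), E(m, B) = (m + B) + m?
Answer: 943404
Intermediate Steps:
E(m, B) = B + 2*m (E(m, B) = (B + m) + m = B + 2*m)
Z(P) = 1/(2*P)
(-21391 - h(-144))/Z(5*(-6) + E(1, V(5))) = (-21391 - 1*50)/((1/(2*(5*(-6) + (6 + 2*1))))) = (-21391 - 50)/((1/(2*(-30 + (6 + 2))))) = -21441/(1/(2*(-30 + 8))) = -21441/((½)/(-22)) = -21441/((½)*(-1/22)) = -21441/(-1/44) = -21441*(-44) = 943404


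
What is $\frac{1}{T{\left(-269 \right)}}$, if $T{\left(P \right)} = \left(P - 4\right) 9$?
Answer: $- \frac{1}{2457} \approx -0.000407$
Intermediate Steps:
$T{\left(P \right)} = -36 + 9 P$ ($T{\left(P \right)} = \left(-4 + P\right) 9 = -36 + 9 P$)
$\frac{1}{T{\left(-269 \right)}} = \frac{1}{-36 + 9 \left(-269\right)} = \frac{1}{-36 - 2421} = \frac{1}{-2457} = - \frac{1}{2457}$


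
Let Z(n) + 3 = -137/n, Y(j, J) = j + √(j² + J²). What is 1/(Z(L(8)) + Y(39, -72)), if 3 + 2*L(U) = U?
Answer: 470/158789 + 75*√745/158789 ≈ 0.015852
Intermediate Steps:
L(U) = -3/2 + U/2
Y(j, J) = j + √(J² + j²)
Z(n) = -3 - 137/n
1/(Z(L(8)) + Y(39, -72)) = 1/((-3 - 137/(-3/2 + (½)*8)) + (39 + √((-72)² + 39²))) = 1/((-3 - 137/(-3/2 + 4)) + (39 + √(5184 + 1521))) = 1/((-3 - 137/5/2) + (39 + √6705)) = 1/((-3 - 137*⅖) + (39 + 3*√745)) = 1/((-3 - 274/5) + (39 + 3*√745)) = 1/(-289/5 + (39 + 3*√745)) = 1/(-94/5 + 3*√745)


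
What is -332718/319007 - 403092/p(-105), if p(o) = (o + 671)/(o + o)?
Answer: 13501768653426/90278981 ≈ 1.4956e+5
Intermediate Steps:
p(o) = (671 + o)/(2*o) (p(o) = (671 + o)/((2*o)) = (671 + o)*(1/(2*o)) = (671 + o)/(2*o))
-332718/319007 - 403092/p(-105) = -332718/319007 - 403092*(-210/(671 - 105)) = -332718*1/319007 - 403092/((1/2)*(-1/105)*566) = -332718/319007 - 403092/(-283/105) = -332718/319007 - 403092*(-105/283) = -332718/319007 + 42324660/283 = 13501768653426/90278981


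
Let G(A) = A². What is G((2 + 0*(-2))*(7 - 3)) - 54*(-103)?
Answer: 5626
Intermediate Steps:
G((2 + 0*(-2))*(7 - 3)) - 54*(-103) = ((2 + 0*(-2))*(7 - 3))² - 54*(-103) = ((2 + 0)*4)² + 5562 = (2*4)² + 5562 = 8² + 5562 = 64 + 5562 = 5626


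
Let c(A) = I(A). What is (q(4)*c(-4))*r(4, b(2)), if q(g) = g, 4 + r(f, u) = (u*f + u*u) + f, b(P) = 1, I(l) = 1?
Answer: 20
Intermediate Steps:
c(A) = 1
r(f, u) = -4 + f + u² + f*u (r(f, u) = -4 + ((u*f + u*u) + f) = -4 + ((f*u + u²) + f) = -4 + ((u² + f*u) + f) = -4 + (f + u² + f*u) = -4 + f + u² + f*u)
(q(4)*c(-4))*r(4, b(2)) = (4*1)*(-4 + 4 + 1² + 4*1) = 4*(-4 + 4 + 1 + 4) = 4*5 = 20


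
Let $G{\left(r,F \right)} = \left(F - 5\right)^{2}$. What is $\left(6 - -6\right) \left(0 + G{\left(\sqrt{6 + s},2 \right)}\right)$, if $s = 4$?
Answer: $108$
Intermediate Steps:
$G{\left(r,F \right)} = \left(-5 + F\right)^{2}$
$\left(6 - -6\right) \left(0 + G{\left(\sqrt{6 + s},2 \right)}\right) = \left(6 - -6\right) \left(0 + \left(-5 + 2\right)^{2}\right) = \left(6 + 6\right) \left(0 + \left(-3\right)^{2}\right) = 12 \left(0 + 9\right) = 12 \cdot 9 = 108$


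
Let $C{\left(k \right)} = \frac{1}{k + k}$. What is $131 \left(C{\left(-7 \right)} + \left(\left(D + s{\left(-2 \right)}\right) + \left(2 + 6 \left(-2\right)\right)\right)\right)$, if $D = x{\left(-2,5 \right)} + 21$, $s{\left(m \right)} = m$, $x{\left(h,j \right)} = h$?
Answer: $\frac{12707}{14} \approx 907.64$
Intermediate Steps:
$D = 19$ ($D = -2 + 21 = 19$)
$C{\left(k \right)} = \frac{1}{2 k}$
$131 \left(C{\left(-7 \right)} + \left(\left(D + s{\left(-2 \right)}\right) + \left(2 + 6 \left(-2\right)\right)\right)\right) = 131 \left(\frac{1}{2 \left(-7\right)} + \left(\left(19 - 2\right) + \left(2 + 6 \left(-2\right)\right)\right)\right) = 131 \left(\frac{1}{2} \left(- \frac{1}{7}\right) + \left(17 + \left(2 - 12\right)\right)\right) = 131 \left(- \frac{1}{14} + \left(17 - 10\right)\right) = 131 \left(- \frac{1}{14} + 7\right) = 131 \cdot \frac{97}{14} = \frac{12707}{14}$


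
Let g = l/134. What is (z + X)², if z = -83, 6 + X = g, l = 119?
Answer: 139405249/17956 ≈ 7763.7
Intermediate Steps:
g = 119/134 ≈ 0.88806
X = -685/134 (X = -6 + 119/134 = -685/134 ≈ -5.1119)
(z + X)² = (-83 - 685/134)² = (-11807/134)² = 139405249/17956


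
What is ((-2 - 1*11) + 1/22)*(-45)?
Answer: 12825/22 ≈ 582.95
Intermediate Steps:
((-2 - 1*11) + 1/22)*(-45) = ((-2 - 11) + 1/22)*(-45) = (-13 + 1/22)*(-45) = -285/22*(-45) = 12825/22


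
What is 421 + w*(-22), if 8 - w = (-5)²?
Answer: 795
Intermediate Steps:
w = -17 (w = 8 - 1*(-5)² = 8 - 1*25 = 8 - 25 = -17)
421 + w*(-22) = 421 - 17*(-22) = 421 + 374 = 795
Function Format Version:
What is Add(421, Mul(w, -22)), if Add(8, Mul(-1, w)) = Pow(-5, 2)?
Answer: 795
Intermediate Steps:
w = -17 (w = Add(8, Mul(-1, Pow(-5, 2))) = Add(8, Mul(-1, 25)) = Add(8, -25) = -17)
Add(421, Mul(w, -22)) = Add(421, Mul(-17, -22)) = Add(421, 374) = 795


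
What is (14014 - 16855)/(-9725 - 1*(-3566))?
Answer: 947/2053 ≈ 0.46128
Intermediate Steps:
(14014 - 16855)/(-9725 - 1*(-3566)) = -2841/(-9725 + 3566) = -2841/(-6159) = -2841*(-1/6159) = 947/2053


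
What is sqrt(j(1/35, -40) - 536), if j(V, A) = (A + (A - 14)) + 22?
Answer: 4*I*sqrt(38) ≈ 24.658*I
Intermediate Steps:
j(V, A) = 8 + 2*A (j(V, A) = (A + (-14 + A)) + 22 = (-14 + 2*A) + 22 = 8 + 2*A)
sqrt(j(1/35, -40) - 536) = sqrt((8 + 2*(-40)) - 536) = sqrt((8 - 80) - 536) = sqrt(-72 - 536) = sqrt(-608) = 4*I*sqrt(38)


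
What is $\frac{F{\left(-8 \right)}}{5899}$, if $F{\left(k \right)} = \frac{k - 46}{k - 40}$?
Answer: $\frac{9}{47192} \approx 0.00019071$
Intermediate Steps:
$F{\left(k \right)} = \frac{-46 + k}{-40 + k}$
$\frac{F{\left(-8 \right)}}{5899} = \frac{\frac{1}{-40 - 8} \left(-46 - 8\right)}{5899} = \frac{1}{-48} \left(-54\right) \frac{1}{5899} = \left(- \frac{1}{48}\right) \left(-54\right) \frac{1}{5899} = \frac{9}{8} \cdot \frac{1}{5899} = \frac{9}{47192}$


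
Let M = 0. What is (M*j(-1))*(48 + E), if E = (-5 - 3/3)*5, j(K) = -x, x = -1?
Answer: 0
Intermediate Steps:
j(K) = 1 (j(K) = -1*(-1) = 1)
E = -30 (E = (-5 - 3*1/3)*5 = (-5 - 1)*5 = -6*5 = -30)
(M*j(-1))*(48 + E) = (0*1)*(48 - 30) = 0*18 = 0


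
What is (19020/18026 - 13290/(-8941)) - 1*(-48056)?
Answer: 3872808768728/80585233 ≈ 48059.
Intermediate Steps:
(19020/18026 - 13290/(-8941)) - 1*(-48056) = (19020*(1/18026) - 13290*(-1/8941)) + 48056 = (9510/9013 + 13290/8941) + 48056 = 204811680/80585233 + 48056 = 3872808768728/80585233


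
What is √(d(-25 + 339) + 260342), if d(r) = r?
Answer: 4*√16291 ≈ 510.54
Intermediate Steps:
√(d(-25 + 339) + 260342) = √((-25 + 339) + 260342) = √(314 + 260342) = √260656 = 4*√16291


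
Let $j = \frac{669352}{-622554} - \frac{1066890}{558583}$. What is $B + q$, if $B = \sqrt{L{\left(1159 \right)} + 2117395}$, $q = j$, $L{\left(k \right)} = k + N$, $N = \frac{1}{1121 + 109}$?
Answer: $- \frac{519042642638}{173874040491} + \frac{7 \sqrt{65411435670}}{1230} \approx 1452.5$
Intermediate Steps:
$N = \frac{1}{1230} \approx 0.00081301$
$L{\left(k \right)} = \frac{1}{1230} + k$ ($L{\left(k \right)} = k + \frac{1}{1230} = \frac{1}{1230} + k$)
$j = - \frac{519042642638}{173874040491}$ ($j = 669352 \left(- \frac{1}{622554}\right) - \frac{1066890}{558583} = - \frac{334676}{311277} - \frac{1066890}{558583} = - \frac{519042642638}{173874040491} \approx -2.9852$)
$q = - \frac{519042642638}{173874040491} \approx -2.9852$
$B = \frac{7 \sqrt{65411435670}}{1230}$ ($B = \sqrt{\left(\frac{1}{1230} + 1159\right) + 2117395} = \sqrt{\frac{1425571}{1230} + 2117395} = \sqrt{\frac{2605821421}{1230}} = \frac{7 \sqrt{65411435670}}{1230} \approx 1455.5$)
$B + q = \frac{7 \sqrt{65411435670}}{1230} - \frac{519042642638}{173874040491} = - \frac{519042642638}{173874040491} + \frac{7 \sqrt{65411435670}}{1230}$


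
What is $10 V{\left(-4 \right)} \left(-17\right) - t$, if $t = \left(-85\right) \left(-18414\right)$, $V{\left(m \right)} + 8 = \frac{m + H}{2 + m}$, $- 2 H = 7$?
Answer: $- \frac{3128935}{2} \approx -1.5645 \cdot 10^{6}$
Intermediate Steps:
$H = - \frac{7}{2}$ ($H = \left(- \frac{1}{2}\right) 7 = - \frac{7}{2} \approx -3.5$)
$V{\left(m \right)} = -8 + \frac{- \frac{7}{2} + m}{2 + m}$ ($V{\left(m \right)} = -8 + \frac{m - \frac{7}{2}}{2 + m} = -8 + \frac{- \frac{7}{2} + m}{2 + m}$)
$t = 1565190$
$10 V{\left(-4 \right)} \left(-17\right) - t = 10 \frac{-39 - -56}{2 \left(2 - 4\right)} \left(-17\right) - 1565190 = 10 \frac{-39 + 56}{2 \left(-2\right)} \left(-17\right) - 1565190 = 10 \cdot \frac{1}{2} \left(- \frac{1}{2}\right) 17 \left(-17\right) - 1565190 = 10 \left(- \frac{17}{4}\right) \left(-17\right) - 1565190 = \left(- \frac{85}{2}\right) \left(-17\right) - 1565190 = \frac{1445}{2} - 1565190 = - \frac{3128935}{2}$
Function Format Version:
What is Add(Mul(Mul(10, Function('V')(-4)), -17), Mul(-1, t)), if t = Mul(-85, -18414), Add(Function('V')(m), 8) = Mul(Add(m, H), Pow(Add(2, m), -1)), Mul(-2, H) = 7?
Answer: Rational(-3128935, 2) ≈ -1.5645e+6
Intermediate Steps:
H = Rational(-7, 2) (H = Mul(Rational(-1, 2), 7) = Rational(-7, 2) ≈ -3.5000)
Function('V')(m) = Add(-8, Mul(Pow(Add(2, m), -1), Add(Rational(-7, 2), m))) (Function('V')(m) = Add(-8, Mul(Add(m, Rational(-7, 2)), Pow(Add(2, m), -1))) = Add(-8, Mul(Add(Rational(-7, 2), m), Pow(Add(2, m), -1))) = Add(-8, Mul(Pow(Add(2, m), -1), Add(Rational(-7, 2), m))))
t = 1565190
Add(Mul(Mul(10, Function('V')(-4)), -17), Mul(-1, t)) = Add(Mul(Mul(10, Mul(Rational(1, 2), Pow(Add(2, -4), -1), Add(-39, Mul(-14, -4)))), -17), Mul(-1, 1565190)) = Add(Mul(Mul(10, Mul(Rational(1, 2), Pow(-2, -1), Add(-39, 56))), -17), -1565190) = Add(Mul(Mul(10, Mul(Rational(1, 2), Rational(-1, 2), 17)), -17), -1565190) = Add(Mul(Mul(10, Rational(-17, 4)), -17), -1565190) = Add(Mul(Rational(-85, 2), -17), -1565190) = Add(Rational(1445, 2), -1565190) = Rational(-3128935, 2)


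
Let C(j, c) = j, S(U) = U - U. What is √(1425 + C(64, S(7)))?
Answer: √1489 ≈ 38.588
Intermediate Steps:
S(U) = 0
√(1425 + C(64, S(7))) = √(1425 + 64) = √1489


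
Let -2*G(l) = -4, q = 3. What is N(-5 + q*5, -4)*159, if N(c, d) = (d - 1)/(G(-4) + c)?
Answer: -265/4 ≈ -66.250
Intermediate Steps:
G(l) = 2 (G(l) = -1/2*(-4) = 2)
N(c, d) = (-1 + d)/(2 + c) (N(c, d) = (d - 1)/(2 + c) = (-1 + d)/(2 + c))
N(-5 + q*5, -4)*159 = ((-1 - 4)/(2 + (-5 + 3*5)))*159 = (-5/(2 + (-5 + 15)))*159 = (-5/(2 + 10))*159 = (-5/12)*159 = ((1/12)*(-5))*159 = -5/12*159 = -265/4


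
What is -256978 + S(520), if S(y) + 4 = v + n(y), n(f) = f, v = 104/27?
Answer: -6924370/27 ≈ -2.5646e+5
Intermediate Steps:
v = 104/27 (v = 104*(1/27) = 104/27 ≈ 3.8519)
S(y) = -4/27 + y (S(y) = -4 + (104/27 + y) = -4/27 + y)
-256978 + S(520) = -256978 + (-4/27 + 520) = -256978 + 14036/27 = -6924370/27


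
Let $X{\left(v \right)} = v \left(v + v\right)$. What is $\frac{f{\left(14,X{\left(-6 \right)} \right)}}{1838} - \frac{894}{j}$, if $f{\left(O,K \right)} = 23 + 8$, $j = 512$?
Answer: $- \frac{406825}{235264} \approx -1.7292$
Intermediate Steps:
$X{\left(v \right)} = 2 v^{2}$ ($X{\left(v \right)} = v 2 v = 2 v^{2}$)
$f{\left(O,K \right)} = 31$
$\frac{f{\left(14,X{\left(-6 \right)} \right)}}{1838} - \frac{894}{j} = \frac{31}{1838} - \frac{894}{512} = 31 \cdot \frac{1}{1838} - \frac{447}{256} = \frac{31}{1838} - \frac{447}{256} = - \frac{406825}{235264}$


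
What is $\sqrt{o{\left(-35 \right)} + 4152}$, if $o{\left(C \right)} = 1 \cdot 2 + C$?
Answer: $\sqrt{4119} \approx 64.179$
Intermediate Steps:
$o{\left(C \right)} = 2 + C$
$\sqrt{o{\left(-35 \right)} + 4152} = \sqrt{\left(2 - 35\right) + 4152} = \sqrt{-33 + 4152} = \sqrt{4119}$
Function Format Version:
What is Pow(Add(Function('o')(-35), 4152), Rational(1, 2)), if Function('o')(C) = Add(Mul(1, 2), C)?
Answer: Pow(4119, Rational(1, 2)) ≈ 64.179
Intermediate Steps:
Function('o')(C) = Add(2, C)
Pow(Add(Function('o')(-35), 4152), Rational(1, 2)) = Pow(Add(Add(2, -35), 4152), Rational(1, 2)) = Pow(Add(-33, 4152), Rational(1, 2)) = Pow(4119, Rational(1, 2))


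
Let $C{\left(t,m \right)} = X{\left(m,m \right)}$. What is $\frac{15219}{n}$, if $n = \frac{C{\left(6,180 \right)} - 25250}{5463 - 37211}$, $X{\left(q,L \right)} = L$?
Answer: $\frac{241586406}{12535} \approx 19273.0$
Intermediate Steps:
$C{\left(t,m \right)} = m$
$n = \frac{12535}{15874}$ ($n = \frac{180 - 25250}{5463 - 37211} = - \frac{25070}{-31748} = \left(-25070\right) \left(- \frac{1}{31748}\right) = \frac{12535}{15874} \approx 0.78966$)
$\frac{15219}{n} = \frac{15219}{\frac{12535}{15874}} = 15219 \cdot \frac{15874}{12535} = \frac{241586406}{12535}$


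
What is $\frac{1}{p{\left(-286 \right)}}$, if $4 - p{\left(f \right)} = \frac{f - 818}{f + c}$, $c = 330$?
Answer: $\frac{11}{320} \approx 0.034375$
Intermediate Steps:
$p{\left(f \right)} = 4 - \frac{-818 + f}{330 + f}$ ($p{\left(f \right)} = 4 - \frac{f - 818}{f + 330} = 4 - \frac{-818 + f}{330 + f}$)
$\frac{1}{p{\left(-286 \right)}} = \frac{1}{\frac{1}{330 - 286} \left(2138 + 3 \left(-286\right)\right)} = \frac{1}{\frac{1}{44} \left(2138 - 858\right)} = \frac{1}{\frac{1}{44} \cdot 1280} = \frac{1}{\frac{320}{11}} = \frac{11}{320}$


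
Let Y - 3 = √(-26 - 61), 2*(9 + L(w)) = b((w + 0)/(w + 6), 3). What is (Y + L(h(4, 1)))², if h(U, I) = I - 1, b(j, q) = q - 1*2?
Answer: (-11 + 2*I*√87)²/4 ≈ -56.75 - 102.6*I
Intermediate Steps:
b(j, q) = -2 + q (b(j, q) = q - 2 = -2 + q)
h(U, I) = -1 + I
L(w) = -17/2 (L(w) = -9 + (-2 + 3)/2 = -9 + (½)*1 = -9 + ½ = -17/2)
Y = 3 + I*√87 (Y = 3 + √(-26 - 61) = 3 + √(-87) = 3 + I*√87 ≈ 3.0 + 9.3274*I)
(Y + L(h(4, 1)))² = ((3 + I*√87) - 17/2)² = (-11/2 + I*√87)²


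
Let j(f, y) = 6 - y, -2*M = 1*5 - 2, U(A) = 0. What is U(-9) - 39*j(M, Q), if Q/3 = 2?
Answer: 0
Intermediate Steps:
Q = 6 (Q = 3*2 = 6)
M = -3/2 (M = -(1*5 - 2)/2 = -(5 - 2)/2 = -½*3 = -3/2 ≈ -1.5000)
U(-9) - 39*j(M, Q) = 0 - 39*(6 - 1*6) = 0 - 39*(6 - 6) = 0 - 39*0 = 0 + 0 = 0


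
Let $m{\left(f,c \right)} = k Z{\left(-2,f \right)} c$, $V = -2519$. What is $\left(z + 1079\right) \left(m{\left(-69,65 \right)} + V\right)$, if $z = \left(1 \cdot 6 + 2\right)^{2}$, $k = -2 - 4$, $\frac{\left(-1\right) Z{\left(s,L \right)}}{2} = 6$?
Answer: $2470023$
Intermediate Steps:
$Z{\left(s,L \right)} = -12$ ($Z{\left(s,L \right)} = \left(-2\right) 6 = -12$)
$k = -6$
$m{\left(f,c \right)} = 72 c$ ($m{\left(f,c \right)} = \left(-6\right) \left(-12\right) c = 72 c$)
$z = 64$ ($z = \left(6 + 2\right)^{2} = 8^{2} = 64$)
$\left(z + 1079\right) \left(m{\left(-69,65 \right)} + V\right) = \left(64 + 1079\right) \left(72 \cdot 65 - 2519\right) = 1143 \left(4680 - 2519\right) = 1143 \cdot 2161 = 2470023$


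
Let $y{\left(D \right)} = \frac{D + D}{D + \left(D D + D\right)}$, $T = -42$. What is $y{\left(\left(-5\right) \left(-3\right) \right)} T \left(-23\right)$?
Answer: $\frac{1932}{17} \approx 113.65$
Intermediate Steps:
$y{\left(D \right)} = \frac{2 D}{D^{2} + 2 D}$ ($y{\left(D \right)} = \frac{2 D}{D + \left(D^{2} + D\right)} = \frac{2 D}{D + \left(D + D^{2}\right)} = \frac{2 D}{D^{2} + 2 D}$)
$y{\left(\left(-5\right) \left(-3\right) \right)} T \left(-23\right) = \frac{2}{2 - -15} \left(-42\right) \left(-23\right) = \frac{2}{2 + 15} \left(-42\right) \left(-23\right) = \frac{2}{17} \left(-42\right) \left(-23\right) = \left(- \frac{84}{17}\right) \left(-23\right) = \frac{1932}{17}$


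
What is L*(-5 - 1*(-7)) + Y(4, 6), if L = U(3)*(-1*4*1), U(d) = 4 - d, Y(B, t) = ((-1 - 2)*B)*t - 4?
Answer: -84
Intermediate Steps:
Y(B, t) = -4 - 3*B*t (Y(B, t) = (-3*B)*t - 4 = -3*B*t - 4 = -4 - 3*B*t)
L = -4 (L = (4 - 1*3)*(-1*4*1) = (4 - 3)*(-4*1) = 1*(-4) = -4)
L*(-5 - 1*(-7)) + Y(4, 6) = -4*(-5 - 1*(-7)) + (-4 - 3*4*6) = -4*(-5 + 7) + (-4 - 72) = -4*2 - 76 = -8 - 76 = -84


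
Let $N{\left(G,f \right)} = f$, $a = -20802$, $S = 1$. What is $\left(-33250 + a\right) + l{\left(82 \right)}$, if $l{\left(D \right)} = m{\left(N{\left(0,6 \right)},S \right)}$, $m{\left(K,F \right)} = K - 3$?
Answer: $-54049$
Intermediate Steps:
$m{\left(K,F \right)} = -3 + K$
$l{\left(D \right)} = 3$ ($l{\left(D \right)} = -3 + 6 = 3$)
$\left(-33250 + a\right) + l{\left(82 \right)} = \left(-33250 - 20802\right) + 3 = -54052 + 3 = -54049$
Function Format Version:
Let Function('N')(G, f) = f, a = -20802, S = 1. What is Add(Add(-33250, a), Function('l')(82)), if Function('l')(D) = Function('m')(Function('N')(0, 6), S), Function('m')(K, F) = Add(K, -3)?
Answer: -54049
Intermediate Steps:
Function('m')(K, F) = Add(-3, K)
Function('l')(D) = 3 (Function('l')(D) = Add(-3, 6) = 3)
Add(Add(-33250, a), Function('l')(82)) = Add(Add(-33250, -20802), 3) = Add(-54052, 3) = -54049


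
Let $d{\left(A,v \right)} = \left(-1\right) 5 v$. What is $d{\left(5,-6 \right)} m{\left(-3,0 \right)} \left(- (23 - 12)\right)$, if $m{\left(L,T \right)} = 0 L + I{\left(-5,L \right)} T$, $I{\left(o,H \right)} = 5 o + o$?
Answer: $0$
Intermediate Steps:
$d{\left(A,v \right)} = - 5 v$
$I{\left(o,H \right)} = 6 o$
$m{\left(L,T \right)} = - 30 T$ ($m{\left(L,T \right)} = 0 L + 6 \left(-5\right) T = 0 - 30 T = - 30 T$)
$d{\left(5,-6 \right)} m{\left(-3,0 \right)} \left(- (23 - 12)\right) = \left(-5\right) \left(-6\right) \left(\left(-30\right) 0\right) \left(- (23 - 12)\right) = 30 \cdot 0 \left(- (23 - 12)\right) = 0 \left(\left(-1\right) 11\right) = 0 \left(-11\right) = 0$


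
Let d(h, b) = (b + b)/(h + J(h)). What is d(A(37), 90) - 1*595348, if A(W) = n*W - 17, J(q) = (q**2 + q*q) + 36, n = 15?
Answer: -57496923766/96577 ≈ -5.9535e+5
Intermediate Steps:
J(q) = 36 + 2*q**2 (J(q) = (q**2 + q**2) + 36 = 2*q**2 + 36 = 36 + 2*q**2)
A(W) = -17 + 15*W (A(W) = 15*W - 17 = -17 + 15*W)
d(h, b) = 2*b/(36 + h + 2*h**2) (d(h, b) = (b + b)/(h + (36 + 2*h**2)) = (2*b)/(36 + h + 2*h**2) = 2*b/(36 + h + 2*h**2))
d(A(37), 90) - 1*595348 = 2*90/(36 + (-17 + 15*37) + 2*(-17 + 15*37)**2) - 1*595348 = 2*90/(36 + (-17 + 555) + 2*(-17 + 555)**2) - 595348 = 2*90/(36 + 538 + 2*538**2) - 595348 = 2*90/(36 + 538 + 2*289444) - 595348 = 2*90/(36 + 538 + 578888) - 595348 = 2*90/579462 - 595348 = 2*90*(1/579462) - 595348 = 30/96577 - 595348 = -57496923766/96577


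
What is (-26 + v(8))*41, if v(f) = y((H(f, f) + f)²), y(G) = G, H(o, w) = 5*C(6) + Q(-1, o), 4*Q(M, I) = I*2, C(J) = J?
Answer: 71258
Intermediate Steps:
Q(M, I) = I/2 (Q(M, I) = (I*2)/4 = (2*I)/4 = I/2)
H(o, w) = 30 + o/2 (H(o, w) = 5*6 + o/2 = 30 + o/2)
v(f) = (30 + 3*f/2)² (v(f) = ((30 + f/2) + f)² = (30 + 3*f/2)²)
(-26 + v(8))*41 = (-26 + 9*(20 + 8)²/4)*41 = (-26 + (9/4)*28²)*41 = (-26 + (9/4)*784)*41 = (-26 + 1764)*41 = 1738*41 = 71258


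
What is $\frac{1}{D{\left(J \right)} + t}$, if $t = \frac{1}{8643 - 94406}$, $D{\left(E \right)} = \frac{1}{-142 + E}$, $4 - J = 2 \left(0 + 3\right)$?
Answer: $- \frac{12349872}{85907} \approx -143.76$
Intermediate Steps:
$J = -2$ ($J = 4 - 2 \left(0 + 3\right) = 4 - 2 \cdot 3 = 4 - 6 = -2$)
$t = - \frac{1}{85763}$ ($t = \frac{1}{-85763} = - \frac{1}{85763} \approx -1.166 \cdot 10^{-5}$)
$\frac{1}{D{\left(J \right)} + t} = \frac{1}{\frac{1}{-142 - 2} - \frac{1}{85763}} = \frac{1}{\frac{1}{-144} - \frac{1}{85763}} = \frac{1}{- \frac{1}{144} - \frac{1}{85763}} = \frac{1}{- \frac{85907}{12349872}} = - \frac{12349872}{85907}$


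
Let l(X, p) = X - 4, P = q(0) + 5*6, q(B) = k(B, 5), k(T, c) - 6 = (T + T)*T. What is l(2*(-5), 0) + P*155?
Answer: 5566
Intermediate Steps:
k(T, c) = 6 + 2*T² (k(T, c) = 6 + (T + T)*T = 6 + (2*T)*T = 6 + 2*T²)
q(B) = 6 + 2*B²
P = 36 (P = (6 + 2*0²) + 5*6 = (6 + 2*0) + 30 = (6 + 0) + 30 = 6 + 30 = 36)
l(X, p) = -4 + X
l(2*(-5), 0) + P*155 = (-4 + 2*(-5)) + 36*155 = (-4 - 10) + 5580 = -14 + 5580 = 5566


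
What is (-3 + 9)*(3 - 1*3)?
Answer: 0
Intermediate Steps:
(-3 + 9)*(3 - 1*3) = 6*(3 - 3) = 6*0 = 0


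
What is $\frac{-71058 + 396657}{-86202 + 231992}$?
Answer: $\frac{325599}{145790} \approx 2.2333$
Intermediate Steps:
$\frac{-71058 + 396657}{-86202 + 231992} = \frac{325599}{145790}$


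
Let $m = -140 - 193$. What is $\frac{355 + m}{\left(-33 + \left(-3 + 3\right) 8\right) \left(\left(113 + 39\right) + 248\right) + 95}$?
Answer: $- \frac{22}{13105} \approx -0.0016787$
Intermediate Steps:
$m = -333$
$\frac{355 + m}{\left(-33 + \left(-3 + 3\right) 8\right) \left(\left(113 + 39\right) + 248\right) + 95} = \frac{355 - 333}{\left(-33 + \left(-3 + 3\right) 8\right) \left(\left(113 + 39\right) + 248\right) + 95} = \frac{22}{\left(-33 + 0 \cdot 8\right) \left(152 + 248\right) + 95} = \frac{22}{\left(-33 + 0\right) 400 + 95} = \frac{22}{\left(-33\right) 400 + 95} = \frac{22}{-13200 + 95} = \frac{22}{-13105} = 22 \left(- \frac{1}{13105}\right) = - \frac{22}{13105}$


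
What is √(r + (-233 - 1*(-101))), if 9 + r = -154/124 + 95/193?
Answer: I*√20296453982/11966 ≈ 11.906*I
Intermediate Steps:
r = -116665/11966 (r = -9 + (-154/124 + 95/193) = -9 + (-154*1/124 + 95*(1/193)) = -9 + (-77/62 + 95/193) = -9 - 8971/11966 = -116665/11966 ≈ -9.7497)
√(r + (-233 - 1*(-101))) = √(-116665/11966 + (-233 - 1*(-101))) = √(-116665/11966 + (-233 + 101)) = √(-116665/11966 - 132) = √(-1696177/11966) = I*√20296453982/11966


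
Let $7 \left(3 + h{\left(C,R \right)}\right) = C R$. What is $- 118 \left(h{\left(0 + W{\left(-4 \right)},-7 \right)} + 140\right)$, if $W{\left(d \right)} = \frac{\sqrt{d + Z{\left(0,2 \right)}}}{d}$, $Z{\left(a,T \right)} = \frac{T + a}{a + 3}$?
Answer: $-16166 - \frac{59 i \sqrt{30}}{6} \approx -16166.0 - 53.859 i$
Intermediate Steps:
$Z{\left(a,T \right)} = \frac{T + a}{3 + a}$
$W{\left(d \right)} = \frac{\sqrt{\frac{2}{3} + d}}{d}$ ($W{\left(d \right)} = \frac{\sqrt{d + \frac{2 + 0}{3 + 0}}}{d} = \frac{\sqrt{d + \frac{1}{3} \cdot 2}}{d} = \frac{\sqrt{d + \frac{2}{3}}}{d} = \frac{\sqrt{\frac{2}{3} + d}}{d}$)
$h{\left(C,R \right)} = -3 + \frac{C R}{7}$
$- 118 \left(h{\left(0 + W{\left(-4 \right)},-7 \right)} + 140\right) = - 118 \left(\left(-3 + \frac{1}{7} \left(0 + \frac{\sqrt{6 + 9 \left(-4\right)}}{3 \left(-4\right)}\right) \left(-7\right)\right) + 140\right) = - 118 \left(\left(-3 + \frac{1}{7} \left(0 + \frac{1}{3} \left(- \frac{1}{4}\right) \sqrt{6 - 36}\right) \left(-7\right)\right) + 140\right) = - 118 \left(\left(-3 + \frac{1}{7} \left(0 + \frac{1}{3} \left(- \frac{1}{4}\right) \sqrt{-30}\right) \left(-7\right)\right) + 140\right) = - 118 \left(\left(-3 + \frac{1}{7} \left(0 + \frac{1}{3} \left(- \frac{1}{4}\right) i \sqrt{30}\right) \left(-7\right)\right) + 140\right) = - 118 \left(\left(-3 + \frac{1}{7} \left(0 - \frac{i \sqrt{30}}{12}\right) \left(-7\right)\right) + 140\right) = - 118 \left(\left(-3 + \frac{1}{7} \left(- \frac{i \sqrt{30}}{12}\right) \left(-7\right)\right) + 140\right) = - 118 \left(\left(-3 + \frac{i \sqrt{30}}{12}\right) + 140\right) = - 118 \left(137 + \frac{i \sqrt{30}}{12}\right) = -16166 - \frac{59 i \sqrt{30}}{6}$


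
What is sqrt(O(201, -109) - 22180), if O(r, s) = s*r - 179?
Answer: 2*I*sqrt(11067) ≈ 210.4*I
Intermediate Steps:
O(r, s) = -179 + r*s (O(r, s) = r*s - 179 = -179 + r*s)
sqrt(O(201, -109) - 22180) = sqrt((-179 + 201*(-109)) - 22180) = sqrt((-179 - 21909) - 22180) = sqrt(-22088 - 22180) = sqrt(-44268) = 2*I*sqrt(11067)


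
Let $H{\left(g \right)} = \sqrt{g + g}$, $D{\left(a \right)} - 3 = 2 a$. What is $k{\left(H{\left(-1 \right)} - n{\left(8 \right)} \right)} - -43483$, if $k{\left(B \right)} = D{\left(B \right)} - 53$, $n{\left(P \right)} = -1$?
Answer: $43435 + 2 i \sqrt{2} \approx 43435.0 + 2.8284 i$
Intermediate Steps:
$D{\left(a \right)} = 3 + 2 a$
$H{\left(g \right)} = \sqrt{2} \sqrt{g}$ ($H{\left(g \right)} = \sqrt{2 g} = \sqrt{2} \sqrt{g}$)
$k{\left(B \right)} = -50 + 2 B$ ($k{\left(B \right)} = \left(3 + 2 B\right) - 53 = -50 + 2 B$)
$k{\left(H{\left(-1 \right)} - n{\left(8 \right)} \right)} - -43483 = \left(-50 + 2 \left(\sqrt{2} \sqrt{-1} - -1\right)\right) - -43483 = \left(-50 + 2 \left(\sqrt{2} i + 1\right)\right) + 43483 = \left(-50 + 2 \left(i \sqrt{2} + 1\right)\right) + 43483 = \left(-50 + 2 \left(1 + i \sqrt{2}\right)\right) + 43483 = \left(-50 + \left(2 + 2 i \sqrt{2}\right)\right) + 43483 = \left(-48 + 2 i \sqrt{2}\right) + 43483 = 43435 + 2 i \sqrt{2}$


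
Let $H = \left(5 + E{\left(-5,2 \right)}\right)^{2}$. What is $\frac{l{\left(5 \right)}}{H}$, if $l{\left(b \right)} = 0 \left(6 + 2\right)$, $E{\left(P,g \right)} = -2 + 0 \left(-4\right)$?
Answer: $0$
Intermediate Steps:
$E{\left(P,g \right)} = -2$ ($E{\left(P,g \right)} = -2 + 0 = -2$)
$l{\left(b \right)} = 0$ ($l{\left(b \right)} = 0 \cdot 8 = 0$)
$H = 9$ ($H = \left(5 - 2\right)^{2} = 3^{2} = 9$)
$\frac{l{\left(5 \right)}}{H} = \frac{0}{9} = 0 \cdot \frac{1}{9} = 0$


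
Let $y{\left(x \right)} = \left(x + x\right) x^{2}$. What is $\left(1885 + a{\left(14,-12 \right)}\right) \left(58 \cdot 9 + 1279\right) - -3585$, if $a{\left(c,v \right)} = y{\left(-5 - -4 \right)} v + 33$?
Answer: $3501127$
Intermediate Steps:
$y{\left(x \right)} = 2 x^{3}$ ($y{\left(x \right)} = 2 x x^{2} = 2 x^{3}$)
$a{\left(c,v \right)} = 33 - 2 v$ ($a{\left(c,v \right)} = 2 \left(-5 - -4\right)^{3} v + 33 = 2 \left(-5 + 4\right)^{3} v + 33 = 2 \left(-1\right)^{3} v + 33 = 2 \left(-1\right) v + 33 = - 2 v + 33 = 33 - 2 v$)
$\left(1885 + a{\left(14,-12 \right)}\right) \left(58 \cdot 9 + 1279\right) - -3585 = \left(1885 + \left(33 - -24\right)\right) \left(58 \cdot 9 + 1279\right) - -3585 = \left(1885 + \left(33 + 24\right)\right) \left(522 + 1279\right) + 3585 = \left(1885 + 57\right) 1801 + 3585 = 1942 \cdot 1801 + 3585 = 3497542 + 3585 = 3501127$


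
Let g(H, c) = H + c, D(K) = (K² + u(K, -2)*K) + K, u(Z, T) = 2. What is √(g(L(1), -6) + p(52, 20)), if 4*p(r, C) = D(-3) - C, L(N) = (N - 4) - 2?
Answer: 4*I ≈ 4.0*I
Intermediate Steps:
D(K) = K² + 3*K (D(K) = (K² + 2*K) + K = K² + 3*K)
L(N) = -6 + N (L(N) = (-4 + N) - 2 = -6 + N)
p(r, C) = -C/4 (p(r, C) = (-3*(3 - 3) - C)/4 = (-3*0 - C)/4 = (0 - C)/4 = (-C)/4 = -C/4)
√(g(L(1), -6) + p(52, 20)) = √(((-6 + 1) - 6) - ¼*20) = √((-5 - 6) - 5) = √(-11 - 5) = √(-16) = 4*I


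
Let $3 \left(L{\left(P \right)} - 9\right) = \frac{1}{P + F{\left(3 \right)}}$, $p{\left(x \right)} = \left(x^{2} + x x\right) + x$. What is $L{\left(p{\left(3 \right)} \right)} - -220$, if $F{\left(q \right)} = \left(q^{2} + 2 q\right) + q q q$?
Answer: $\frac{43282}{189} \approx 229.01$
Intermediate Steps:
$F{\left(q \right)} = q^{2} + q^{3} + 2 q$ ($F{\left(q \right)} = \left(q^{2} + 2 q\right) + q^{2} q = \left(q^{2} + 2 q\right) + q^{3} = q^{2} + q^{3} + 2 q$)
$p{\left(x \right)} = x + 2 x^{2}$ ($p{\left(x \right)} = \left(x^{2} + x^{2}\right) + x = 2 x^{2} + x = x + 2 x^{2}$)
$L{\left(P \right)} = 9 + \frac{1}{3 \left(42 + P\right)}$ ($L{\left(P \right)} = 9 + \frac{1}{3 \left(P + 3 \left(2 + 3 + 3^{2}\right)\right)} = 9 + \frac{1}{3 \left(P + 3 \left(2 + 3 + 9\right)\right)} = 9 + \frac{1}{3 \left(P + 3 \cdot 14\right)} = 9 + \frac{1}{3 \left(P + 42\right)} = 9 + \frac{1}{3 \left(42 + P\right)}$)
$L{\left(p{\left(3 \right)} \right)} - -220 = \frac{1135 + 27 \cdot 3 \left(1 + 2 \cdot 3\right)}{3 \left(42 + 3 \left(1 + 2 \cdot 3\right)\right)} - -220 = \frac{1135 + 27 \cdot 3 \left(1 + 6\right)}{3 \left(42 + 3 \left(1 + 6\right)\right)} + 220 = \frac{1135 + 27 \cdot 3 \cdot 7}{3 \left(42 + 3 \cdot 7\right)} + 220 = \frac{1135 + 27 \cdot 21}{3 \left(42 + 21\right)} + 220 = \frac{1135 + 567}{3 \cdot 63} + 220 = \frac{1}{3} \cdot \frac{1}{63} \cdot 1702 + 220 = \frac{1702}{189} + 220 = \frac{43282}{189}$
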